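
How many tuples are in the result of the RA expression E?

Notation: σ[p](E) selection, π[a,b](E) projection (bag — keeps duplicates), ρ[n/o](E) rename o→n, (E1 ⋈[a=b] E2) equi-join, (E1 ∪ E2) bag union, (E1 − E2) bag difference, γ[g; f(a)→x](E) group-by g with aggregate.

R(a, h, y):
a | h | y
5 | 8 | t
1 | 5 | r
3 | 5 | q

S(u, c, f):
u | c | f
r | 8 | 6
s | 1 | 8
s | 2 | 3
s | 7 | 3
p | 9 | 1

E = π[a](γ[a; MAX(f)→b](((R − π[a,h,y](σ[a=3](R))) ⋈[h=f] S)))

Row counts bottom-up:
  R → 3
  R → 3
  σ[a=3](R) → 1
  π[a,h,y](σ[a=3](R)) → 1
  (R − π[a,h,y](σ[a=3](R))) → 2
  S → 5
  ((R − π[a,h,y](σ[a=3](R))) ⋈[h=f] S) → 1
  γ[a; MAX(f)→b](((R − π[a,h,y](σ[a=3](R))) ⋈[h=f] S)) → 1
  π[a](γ[a; MAX(f)→b](((R − π[a,h,y](σ[a=3](R))) ⋈[h=f] S))) → 1

|E| = 1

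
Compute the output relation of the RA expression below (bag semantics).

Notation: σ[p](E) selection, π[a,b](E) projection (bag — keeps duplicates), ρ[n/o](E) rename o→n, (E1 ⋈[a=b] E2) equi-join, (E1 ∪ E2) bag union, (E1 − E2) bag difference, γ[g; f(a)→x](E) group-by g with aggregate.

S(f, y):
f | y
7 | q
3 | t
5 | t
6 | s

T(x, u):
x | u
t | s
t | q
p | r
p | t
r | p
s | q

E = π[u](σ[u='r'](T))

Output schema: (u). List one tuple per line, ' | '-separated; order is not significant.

Per-node cardinality:
  T → 6
  σ[u='r'](T) → 1
  π[u](σ[u='r'](T)) → 1

== RESULT ==
u
r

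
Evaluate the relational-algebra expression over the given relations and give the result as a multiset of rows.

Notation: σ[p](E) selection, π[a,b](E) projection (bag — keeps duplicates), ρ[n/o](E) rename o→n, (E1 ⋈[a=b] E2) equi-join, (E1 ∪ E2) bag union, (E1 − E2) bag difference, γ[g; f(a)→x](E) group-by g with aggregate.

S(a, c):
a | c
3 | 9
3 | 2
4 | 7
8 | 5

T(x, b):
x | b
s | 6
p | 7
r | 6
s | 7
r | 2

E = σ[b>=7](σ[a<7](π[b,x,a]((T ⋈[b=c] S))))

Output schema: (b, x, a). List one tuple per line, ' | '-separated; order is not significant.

Subexpression sizes:
  T → 5
  S → 4
  (T ⋈[b=c] S) → 3
  π[b,x,a]((T ⋈[b=c] S)) → 3
  σ[a<7](π[b,x,a]((T ⋈[b=c] S))) → 3
  σ[b>=7](σ[a<7](π[b,x,a]((T ⋈[b=c] S)))) → 2

== RESULT ==
b | x | a
7 | p | 4
7 | s | 4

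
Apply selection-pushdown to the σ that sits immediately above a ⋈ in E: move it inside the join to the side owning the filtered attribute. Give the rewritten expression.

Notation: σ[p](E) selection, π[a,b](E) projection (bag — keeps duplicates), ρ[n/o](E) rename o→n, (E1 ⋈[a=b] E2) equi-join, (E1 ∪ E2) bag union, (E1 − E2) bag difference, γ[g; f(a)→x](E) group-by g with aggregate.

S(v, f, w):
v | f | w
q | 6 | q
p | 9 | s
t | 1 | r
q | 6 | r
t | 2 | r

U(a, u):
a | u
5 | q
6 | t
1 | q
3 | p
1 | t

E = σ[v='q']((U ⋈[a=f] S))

σ filters on v, owned by the right side.
E' = (U ⋈[a=f] σ[v='q'](S))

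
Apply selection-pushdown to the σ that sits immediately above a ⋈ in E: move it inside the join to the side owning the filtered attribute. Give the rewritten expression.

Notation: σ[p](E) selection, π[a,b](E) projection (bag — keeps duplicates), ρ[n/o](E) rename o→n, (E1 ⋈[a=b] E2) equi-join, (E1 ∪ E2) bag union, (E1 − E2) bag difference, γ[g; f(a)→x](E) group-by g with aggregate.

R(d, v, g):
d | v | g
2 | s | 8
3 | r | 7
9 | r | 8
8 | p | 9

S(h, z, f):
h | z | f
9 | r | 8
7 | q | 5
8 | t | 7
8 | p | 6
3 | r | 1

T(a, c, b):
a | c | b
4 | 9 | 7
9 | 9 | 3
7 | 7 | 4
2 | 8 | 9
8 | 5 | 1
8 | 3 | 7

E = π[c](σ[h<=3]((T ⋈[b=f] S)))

σ filters on h, owned by the right side.
E' = π[c]((T ⋈[b=f] σ[h<=3](S)))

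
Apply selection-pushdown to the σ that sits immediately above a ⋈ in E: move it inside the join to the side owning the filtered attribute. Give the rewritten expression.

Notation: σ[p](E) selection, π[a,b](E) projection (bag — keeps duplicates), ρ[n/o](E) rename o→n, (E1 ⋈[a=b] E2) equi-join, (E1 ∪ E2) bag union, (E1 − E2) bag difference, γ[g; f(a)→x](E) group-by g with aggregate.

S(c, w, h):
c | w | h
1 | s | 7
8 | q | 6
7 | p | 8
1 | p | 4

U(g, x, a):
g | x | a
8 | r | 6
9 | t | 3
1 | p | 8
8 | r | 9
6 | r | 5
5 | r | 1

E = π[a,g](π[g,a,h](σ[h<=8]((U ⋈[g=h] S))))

σ filters on h, owned by the right side.
E' = π[a,g](π[g,a,h]((U ⋈[g=h] σ[h<=8](S))))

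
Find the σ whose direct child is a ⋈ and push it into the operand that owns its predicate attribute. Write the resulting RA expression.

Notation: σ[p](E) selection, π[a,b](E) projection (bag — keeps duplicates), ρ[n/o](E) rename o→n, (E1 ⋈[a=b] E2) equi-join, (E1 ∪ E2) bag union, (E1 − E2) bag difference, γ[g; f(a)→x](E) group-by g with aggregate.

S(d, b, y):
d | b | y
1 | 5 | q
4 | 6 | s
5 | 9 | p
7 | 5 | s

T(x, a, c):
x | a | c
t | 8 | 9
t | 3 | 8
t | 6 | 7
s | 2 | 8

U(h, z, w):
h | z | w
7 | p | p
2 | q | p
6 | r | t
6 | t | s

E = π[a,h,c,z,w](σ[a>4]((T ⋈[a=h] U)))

σ filters on a, owned by the left side.
E' = π[a,h,c,z,w]((σ[a>4](T) ⋈[a=h] U))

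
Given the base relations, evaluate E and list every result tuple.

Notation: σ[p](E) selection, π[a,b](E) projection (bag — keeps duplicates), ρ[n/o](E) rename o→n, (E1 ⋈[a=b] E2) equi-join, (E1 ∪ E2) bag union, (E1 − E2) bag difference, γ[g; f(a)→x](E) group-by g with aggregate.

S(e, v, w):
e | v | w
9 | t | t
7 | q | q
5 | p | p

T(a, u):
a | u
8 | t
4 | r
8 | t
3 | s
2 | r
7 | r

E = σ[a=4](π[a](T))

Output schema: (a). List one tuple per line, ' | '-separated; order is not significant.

Stepwise |·|:
  T → 6
  π[a](T) → 6
  σ[a=4](π[a](T)) → 1

== RESULT ==
a
4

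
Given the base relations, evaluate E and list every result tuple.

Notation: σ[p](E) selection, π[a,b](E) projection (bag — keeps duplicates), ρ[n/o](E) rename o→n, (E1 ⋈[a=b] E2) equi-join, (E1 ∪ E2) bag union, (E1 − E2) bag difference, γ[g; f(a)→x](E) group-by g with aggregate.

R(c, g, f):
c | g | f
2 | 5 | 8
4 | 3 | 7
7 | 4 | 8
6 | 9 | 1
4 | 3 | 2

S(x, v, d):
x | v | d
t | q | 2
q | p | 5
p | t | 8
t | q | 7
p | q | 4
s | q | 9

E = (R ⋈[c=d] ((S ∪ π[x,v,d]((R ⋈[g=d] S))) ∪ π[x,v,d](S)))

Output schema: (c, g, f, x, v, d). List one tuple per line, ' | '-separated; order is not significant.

Per-node cardinality:
  R → 5
  S → 6
  R → 5
  S → 6
  (R ⋈[g=d] S) → 3
  π[x,v,d]((R ⋈[g=d] S)) → 3
  (S ∪ π[x,v,d]((R ⋈[g=d] S))) → 9
  S → 6
  π[x,v,d](S) → 6
  ((S ∪ π[x,v,d]((R ⋈[g=d] S))) ∪ π[x,v,d](S)) → 15
  (R ⋈[c=d] ((S ∪ π[x,v,d]((R ⋈[g=d] S))) ∪ π[x,v,d](S))) → 10

== RESULT ==
c | g | f | x | v | d
2 | 5 | 8 | t | q | 2
2 | 5 | 8 | t | q | 2
4 | 3 | 2 | p | q | 4
4 | 3 | 2 | p | q | 4
4 | 3 | 2 | p | q | 4
4 | 3 | 7 | p | q | 4
4 | 3 | 7 | p | q | 4
4 | 3 | 7 | p | q | 4
7 | 4 | 8 | t | q | 7
7 | 4 | 8 | t | q | 7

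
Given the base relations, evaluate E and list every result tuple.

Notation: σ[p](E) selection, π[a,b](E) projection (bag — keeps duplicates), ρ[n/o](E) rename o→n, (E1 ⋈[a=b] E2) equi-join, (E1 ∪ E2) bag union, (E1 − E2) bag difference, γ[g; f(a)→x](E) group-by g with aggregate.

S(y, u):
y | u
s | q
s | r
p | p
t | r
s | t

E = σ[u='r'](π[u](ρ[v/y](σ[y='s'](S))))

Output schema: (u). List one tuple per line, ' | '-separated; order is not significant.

Subexpression sizes:
  S → 5
  σ[y='s'](S) → 3
  ρ[v/y](σ[y='s'](S)) → 3
  π[u](ρ[v/y](σ[y='s'](S))) → 3
  σ[u='r'](π[u](ρ[v/y](σ[y='s'](S)))) → 1

== RESULT ==
u
r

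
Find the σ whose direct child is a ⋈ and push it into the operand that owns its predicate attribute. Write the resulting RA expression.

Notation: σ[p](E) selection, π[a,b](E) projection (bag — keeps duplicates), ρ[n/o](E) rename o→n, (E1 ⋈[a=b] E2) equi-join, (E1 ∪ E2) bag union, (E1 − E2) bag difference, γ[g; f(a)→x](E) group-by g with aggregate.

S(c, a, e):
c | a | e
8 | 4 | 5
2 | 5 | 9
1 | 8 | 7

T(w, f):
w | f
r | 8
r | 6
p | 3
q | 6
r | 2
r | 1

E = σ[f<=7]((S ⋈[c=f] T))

σ filters on f, owned by the right side.
E' = (S ⋈[c=f] σ[f<=7](T))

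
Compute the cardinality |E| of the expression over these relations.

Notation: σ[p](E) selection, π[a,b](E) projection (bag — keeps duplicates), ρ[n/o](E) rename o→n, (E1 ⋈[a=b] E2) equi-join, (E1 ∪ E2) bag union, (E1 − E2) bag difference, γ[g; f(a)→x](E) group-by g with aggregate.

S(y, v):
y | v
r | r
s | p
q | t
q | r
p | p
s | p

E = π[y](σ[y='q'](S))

Per-node cardinality:
  S → 6
  σ[y='q'](S) → 2
  π[y](σ[y='q'](S)) → 2

|E| = 2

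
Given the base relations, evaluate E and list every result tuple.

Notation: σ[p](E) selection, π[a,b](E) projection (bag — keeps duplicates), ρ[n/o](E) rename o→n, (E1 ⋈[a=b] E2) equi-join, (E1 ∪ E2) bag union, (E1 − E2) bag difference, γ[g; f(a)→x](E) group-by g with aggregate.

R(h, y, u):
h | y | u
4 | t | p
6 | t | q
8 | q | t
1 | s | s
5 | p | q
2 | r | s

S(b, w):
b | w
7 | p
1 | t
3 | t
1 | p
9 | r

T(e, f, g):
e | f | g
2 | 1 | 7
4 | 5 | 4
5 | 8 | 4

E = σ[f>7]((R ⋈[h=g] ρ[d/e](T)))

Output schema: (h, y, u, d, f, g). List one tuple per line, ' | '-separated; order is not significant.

Subexpression sizes:
  R → 6
  T → 3
  ρ[d/e](T) → 3
  (R ⋈[h=g] ρ[d/e](T)) → 2
  σ[f>7]((R ⋈[h=g] ρ[d/e](T))) → 1

== RESULT ==
h | y | u | d | f | g
4 | t | p | 5 | 8 | 4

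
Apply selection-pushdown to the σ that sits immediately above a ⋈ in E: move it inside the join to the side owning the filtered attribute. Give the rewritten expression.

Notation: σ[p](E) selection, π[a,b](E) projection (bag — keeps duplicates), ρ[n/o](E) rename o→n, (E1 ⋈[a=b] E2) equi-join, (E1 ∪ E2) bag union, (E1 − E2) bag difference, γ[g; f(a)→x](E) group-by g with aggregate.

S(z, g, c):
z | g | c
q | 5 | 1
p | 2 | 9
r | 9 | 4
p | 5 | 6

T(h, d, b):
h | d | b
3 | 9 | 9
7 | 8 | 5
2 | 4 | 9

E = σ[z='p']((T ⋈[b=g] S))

σ filters on z, owned by the right side.
E' = (T ⋈[b=g] σ[z='p'](S))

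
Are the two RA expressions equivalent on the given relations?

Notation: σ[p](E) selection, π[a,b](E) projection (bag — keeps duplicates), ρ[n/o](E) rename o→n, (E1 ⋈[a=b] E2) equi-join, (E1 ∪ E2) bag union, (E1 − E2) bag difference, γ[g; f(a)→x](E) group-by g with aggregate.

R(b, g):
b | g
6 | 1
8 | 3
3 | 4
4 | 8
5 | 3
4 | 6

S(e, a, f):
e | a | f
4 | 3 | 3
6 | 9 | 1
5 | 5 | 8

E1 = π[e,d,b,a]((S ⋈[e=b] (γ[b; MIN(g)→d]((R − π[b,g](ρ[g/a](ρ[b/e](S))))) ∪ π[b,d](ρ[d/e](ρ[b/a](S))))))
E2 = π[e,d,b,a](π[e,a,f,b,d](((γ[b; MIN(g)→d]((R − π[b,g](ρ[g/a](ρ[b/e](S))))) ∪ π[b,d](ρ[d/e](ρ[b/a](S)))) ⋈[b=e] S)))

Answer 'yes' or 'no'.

E1 per-node cardinality:
  S → 3
  R → 6
  S → 3
  ρ[b/e](S) → 3
  ρ[g/a](ρ[b/e](S)) → 3
  π[b,g](ρ[g/a](ρ[b/e](S))) → 3
  (R − π[b,g](ρ[g/a](ρ[b/e](S)))) → 6
  γ[b; MIN(g)→d]((R − π[b,g](ρ[g/a](ρ[b/e](S))))) → 5
  S → 3
  ρ[b/a](S) → 3
  ρ[d/e](ρ[b/a](S)) → 3
  π[b,d](ρ[d/e](ρ[b/a](S))) → 3
  (γ[b; MIN(g)→d]((R − π[b,g](ρ[g/a](ρ[b/e](S))))) ∪ π[b,d](ρ[d/e](ρ[b/a](S)))) → 8
  (S ⋈[e=b] (γ[b; MIN(g)→d]((R − π[b,g](ρ[g/a](ρ[b/e](S))))) ∪ π[b,d](ρ[d/e](ρ[b/a](S))))) → 4
  π[e,d,b,a]((S ⋈[e=b] (γ[b; MIN(g)→d]((R − π[b,g](ρ[g/a](ρ[b/e](S))))) ∪ π[b,d](ρ[d/e](ρ[b/a](S)))))) → 4
E2 per-node cardinality:
  R → 6
  S → 3
  ρ[b/e](S) → 3
  ρ[g/a](ρ[b/e](S)) → 3
  π[b,g](ρ[g/a](ρ[b/e](S))) → 3
  (R − π[b,g](ρ[g/a](ρ[b/e](S)))) → 6
  γ[b; MIN(g)→d]((R − π[b,g](ρ[g/a](ρ[b/e](S))))) → 5
  S → 3
  ρ[b/a](S) → 3
  ρ[d/e](ρ[b/a](S)) → 3
  π[b,d](ρ[d/e](ρ[b/a](S))) → 3
  (γ[b; MIN(g)→d]((R − π[b,g](ρ[g/a](ρ[b/e](S))))) ∪ π[b,d](ρ[d/e](ρ[b/a](S)))) → 8
  S → 3
  ((γ[b; MIN(g)→d]((R − π[b,g](ρ[g/a](ρ[b/e](S))))) ∪ π[b,d](ρ[d/e](ρ[b/a](S)))) ⋈[b=e] S) → 4
  π[e,a,f,b,d](((γ[b; MIN(g)→d]((R − π[b,g](ρ[g/a](ρ[b/e](S))))) ∪ π[b,d](ρ[d/e](ρ[b/a](S)))) ⋈[b=e] S)) → 4
  π[e,d,b,a](π[e,a,f,b,d](((γ[b; MIN(g)→d]((R − π[b,g](ρ[g/a](ρ[b/e](S))))) ∪ π[b,d](ρ[d/e](ρ[b/a](S)))) ⋈[b=e] S))) → 4

E1 and E2 produce the same multiset:
e | d | b | a
4 | 6 | 4 | 3
5 | 3 | 5 | 5
5 | 5 | 5 | 5
6 | 1 | 6 | 9

yes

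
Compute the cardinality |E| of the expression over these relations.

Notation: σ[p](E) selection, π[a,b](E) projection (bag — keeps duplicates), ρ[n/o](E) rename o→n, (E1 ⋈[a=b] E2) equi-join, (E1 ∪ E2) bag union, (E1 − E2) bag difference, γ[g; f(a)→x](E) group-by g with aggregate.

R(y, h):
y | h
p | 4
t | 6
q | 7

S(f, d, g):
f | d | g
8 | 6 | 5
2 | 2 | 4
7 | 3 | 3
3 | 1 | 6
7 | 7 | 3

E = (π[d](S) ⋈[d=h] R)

Row counts bottom-up:
  S → 5
  π[d](S) → 5
  R → 3
  (π[d](S) ⋈[d=h] R) → 2

|E| = 2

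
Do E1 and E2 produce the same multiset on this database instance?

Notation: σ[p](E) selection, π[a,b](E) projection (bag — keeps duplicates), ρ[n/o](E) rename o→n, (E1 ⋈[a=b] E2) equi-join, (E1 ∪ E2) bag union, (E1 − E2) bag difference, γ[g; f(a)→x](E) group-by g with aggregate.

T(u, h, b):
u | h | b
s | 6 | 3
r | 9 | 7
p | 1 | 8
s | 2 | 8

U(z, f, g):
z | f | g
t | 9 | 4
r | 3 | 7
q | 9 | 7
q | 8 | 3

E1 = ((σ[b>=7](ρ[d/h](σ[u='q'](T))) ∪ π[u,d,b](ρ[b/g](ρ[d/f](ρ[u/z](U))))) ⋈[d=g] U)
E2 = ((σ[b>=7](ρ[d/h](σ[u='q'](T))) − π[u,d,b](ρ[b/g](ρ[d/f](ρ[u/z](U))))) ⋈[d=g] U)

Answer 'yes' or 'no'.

E1 per-node cardinality:
  T → 4
  σ[u='q'](T) → 0
  ρ[d/h](σ[u='q'](T)) → 0
  σ[b>=7](ρ[d/h](σ[u='q'](T))) → 0
  U → 4
  ρ[u/z](U) → 4
  ρ[d/f](ρ[u/z](U)) → 4
  ρ[b/g](ρ[d/f](ρ[u/z](U))) → 4
  π[u,d,b](ρ[b/g](ρ[d/f](ρ[u/z](U)))) → 4
  (σ[b>=7](ρ[d/h](σ[u='q'](T))) ∪ π[u,d,b](ρ[b/g](ρ[d/f](ρ[u/z](U))))) → 4
  U → 4
  ((σ[b>=7](ρ[d/h](σ[u='q'](T))) ∪ π[u,d,b](ρ[b/g](ρ[d/f](ρ[u/z](U))))) ⋈[d=g] U) → 1
E2 per-node cardinality:
  T → 4
  σ[u='q'](T) → 0
  ρ[d/h](σ[u='q'](T)) → 0
  σ[b>=7](ρ[d/h](σ[u='q'](T))) → 0
  U → 4
  ρ[u/z](U) → 4
  ρ[d/f](ρ[u/z](U)) → 4
  ρ[b/g](ρ[d/f](ρ[u/z](U))) → 4
  π[u,d,b](ρ[b/g](ρ[d/f](ρ[u/z](U)))) → 4
  (σ[b>=7](ρ[d/h](σ[u='q'](T))) − π[u,d,b](ρ[b/g](ρ[d/f](ρ[u/z](U))))) → 0
  U → 4
  ((σ[b>=7](ρ[d/h](σ[u='q'](T))) − π[u,d,b](ρ[b/g](ρ[d/f](ρ[u/z](U))))) ⋈[d=g] U) → 0

E1 result:
u | d | b | z | f | g
r | 3 | 7 | q | 8 | 3
E2 result:
u | d | b | z | f | g
(0 rows)
Witness: ('r', 3, 7, 'q', 8, 3) appears 1× in E1 but 0× in E2.

no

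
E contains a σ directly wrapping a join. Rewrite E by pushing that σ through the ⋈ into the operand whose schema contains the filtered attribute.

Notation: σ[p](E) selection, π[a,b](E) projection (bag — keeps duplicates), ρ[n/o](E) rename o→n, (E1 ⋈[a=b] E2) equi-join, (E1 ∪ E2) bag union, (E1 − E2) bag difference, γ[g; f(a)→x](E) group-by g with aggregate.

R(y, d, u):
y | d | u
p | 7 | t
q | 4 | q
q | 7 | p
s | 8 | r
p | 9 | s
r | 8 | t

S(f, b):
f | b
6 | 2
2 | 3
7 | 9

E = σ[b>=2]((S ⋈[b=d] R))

σ filters on b, owned by the left side.
E' = (σ[b>=2](S) ⋈[b=d] R)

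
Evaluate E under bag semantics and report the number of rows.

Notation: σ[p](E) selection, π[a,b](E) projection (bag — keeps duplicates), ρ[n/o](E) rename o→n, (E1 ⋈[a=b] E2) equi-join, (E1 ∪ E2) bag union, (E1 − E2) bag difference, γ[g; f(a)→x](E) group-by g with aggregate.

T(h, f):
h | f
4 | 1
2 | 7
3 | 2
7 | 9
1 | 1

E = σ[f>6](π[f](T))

Per-node cardinality:
  T → 5
  π[f](T) → 5
  σ[f>6](π[f](T)) → 2

|E| = 2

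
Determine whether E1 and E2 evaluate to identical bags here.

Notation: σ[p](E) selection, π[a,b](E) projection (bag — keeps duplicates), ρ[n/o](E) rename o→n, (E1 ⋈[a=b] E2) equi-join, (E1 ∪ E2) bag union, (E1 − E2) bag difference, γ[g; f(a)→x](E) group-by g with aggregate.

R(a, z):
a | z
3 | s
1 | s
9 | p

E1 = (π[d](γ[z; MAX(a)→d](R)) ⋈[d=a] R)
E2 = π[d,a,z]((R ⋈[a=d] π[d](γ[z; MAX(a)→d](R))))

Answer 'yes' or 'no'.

E1 per-node cardinality:
  R → 3
  γ[z; MAX(a)→d](R) → 2
  π[d](γ[z; MAX(a)→d](R)) → 2
  R → 3
  (π[d](γ[z; MAX(a)→d](R)) ⋈[d=a] R) → 2
E2 per-node cardinality:
  R → 3
  R → 3
  γ[z; MAX(a)→d](R) → 2
  π[d](γ[z; MAX(a)→d](R)) → 2
  (R ⋈[a=d] π[d](γ[z; MAX(a)→d](R))) → 2
  π[d,a,z]((R ⋈[a=d] π[d](γ[z; MAX(a)→d](R)))) → 2

E1 and E2 produce the same multiset:
d | a | z
3 | 3 | s
9 | 9 | p

yes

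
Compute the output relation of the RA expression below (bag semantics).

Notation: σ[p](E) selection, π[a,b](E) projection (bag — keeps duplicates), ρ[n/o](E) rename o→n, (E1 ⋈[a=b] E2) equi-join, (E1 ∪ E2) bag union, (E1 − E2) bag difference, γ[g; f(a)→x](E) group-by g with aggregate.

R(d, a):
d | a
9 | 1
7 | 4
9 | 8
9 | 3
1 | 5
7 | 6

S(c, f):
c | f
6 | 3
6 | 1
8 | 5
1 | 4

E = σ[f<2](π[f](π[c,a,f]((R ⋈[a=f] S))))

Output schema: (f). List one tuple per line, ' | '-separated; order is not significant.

Stepwise |·|:
  R → 6
  S → 4
  (R ⋈[a=f] S) → 4
  π[c,a,f]((R ⋈[a=f] S)) → 4
  π[f](π[c,a,f]((R ⋈[a=f] S))) → 4
  σ[f<2](π[f](π[c,a,f]((R ⋈[a=f] S)))) → 1

== RESULT ==
f
1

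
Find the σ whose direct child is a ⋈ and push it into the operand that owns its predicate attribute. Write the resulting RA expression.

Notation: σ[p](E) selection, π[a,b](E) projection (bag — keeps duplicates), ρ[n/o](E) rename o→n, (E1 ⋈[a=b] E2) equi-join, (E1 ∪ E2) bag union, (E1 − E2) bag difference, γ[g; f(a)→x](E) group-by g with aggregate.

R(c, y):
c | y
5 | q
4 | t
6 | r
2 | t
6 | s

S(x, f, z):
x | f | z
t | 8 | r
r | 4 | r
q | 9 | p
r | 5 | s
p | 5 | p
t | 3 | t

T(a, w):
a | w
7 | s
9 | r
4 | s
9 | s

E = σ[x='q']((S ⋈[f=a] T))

σ filters on x, owned by the left side.
E' = (σ[x='q'](S) ⋈[f=a] T)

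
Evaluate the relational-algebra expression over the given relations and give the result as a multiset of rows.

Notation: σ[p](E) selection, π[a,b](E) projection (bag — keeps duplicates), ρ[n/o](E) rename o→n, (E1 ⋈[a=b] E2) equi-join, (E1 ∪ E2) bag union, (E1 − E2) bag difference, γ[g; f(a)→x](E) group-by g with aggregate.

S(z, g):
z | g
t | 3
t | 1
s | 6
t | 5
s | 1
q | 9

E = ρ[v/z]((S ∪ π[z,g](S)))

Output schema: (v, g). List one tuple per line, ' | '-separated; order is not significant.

Per-node cardinality:
  S → 6
  S → 6
  π[z,g](S) → 6
  (S ∪ π[z,g](S)) → 12
  ρ[v/z]((S ∪ π[z,g](S))) → 12

== RESULT ==
v | g
q | 9
q | 9
s | 1
s | 1
s | 6
s | 6
t | 1
t | 1
t | 3
t | 3
t | 5
t | 5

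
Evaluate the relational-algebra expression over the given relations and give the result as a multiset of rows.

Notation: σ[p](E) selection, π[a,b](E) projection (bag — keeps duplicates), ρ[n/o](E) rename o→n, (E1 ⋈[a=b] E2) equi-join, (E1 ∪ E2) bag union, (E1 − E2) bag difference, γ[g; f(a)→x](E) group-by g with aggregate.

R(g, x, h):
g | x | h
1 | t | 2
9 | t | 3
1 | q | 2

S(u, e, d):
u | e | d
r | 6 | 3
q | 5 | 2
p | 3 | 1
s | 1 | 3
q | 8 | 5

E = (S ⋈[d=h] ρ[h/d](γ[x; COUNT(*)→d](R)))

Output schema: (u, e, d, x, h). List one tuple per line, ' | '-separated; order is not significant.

Subexpression sizes:
  S → 5
  R → 3
  γ[x; COUNT(*)→d](R) → 2
  ρ[h/d](γ[x; COUNT(*)→d](R)) → 2
  (S ⋈[d=h] ρ[h/d](γ[x; COUNT(*)→d](R))) → 2

== RESULT ==
u | e | d | x | h
p | 3 | 1 | q | 1
q | 5 | 2 | t | 2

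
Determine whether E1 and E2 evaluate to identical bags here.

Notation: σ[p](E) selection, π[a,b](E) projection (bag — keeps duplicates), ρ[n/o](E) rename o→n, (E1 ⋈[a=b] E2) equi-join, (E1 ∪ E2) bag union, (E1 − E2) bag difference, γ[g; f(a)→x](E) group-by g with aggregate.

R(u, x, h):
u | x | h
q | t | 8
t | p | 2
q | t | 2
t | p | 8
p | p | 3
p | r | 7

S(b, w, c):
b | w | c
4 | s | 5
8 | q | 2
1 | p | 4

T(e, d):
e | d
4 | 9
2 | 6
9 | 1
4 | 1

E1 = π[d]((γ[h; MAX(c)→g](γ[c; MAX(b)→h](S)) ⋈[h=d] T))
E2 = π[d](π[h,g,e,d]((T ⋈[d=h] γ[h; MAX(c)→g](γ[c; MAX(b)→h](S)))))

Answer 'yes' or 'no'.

E1 row counts bottom-up:
  S → 3
  γ[c; MAX(b)→h](S) → 3
  γ[h; MAX(c)→g](γ[c; MAX(b)→h](S)) → 3
  T → 4
  (γ[h; MAX(c)→g](γ[c; MAX(b)→h](S)) ⋈[h=d] T) → 2
  π[d]((γ[h; MAX(c)→g](γ[c; MAX(b)→h](S)) ⋈[h=d] T)) → 2
E2 row counts bottom-up:
  T → 4
  S → 3
  γ[c; MAX(b)→h](S) → 3
  γ[h; MAX(c)→g](γ[c; MAX(b)→h](S)) → 3
  (T ⋈[d=h] γ[h; MAX(c)→g](γ[c; MAX(b)→h](S))) → 2
  π[h,g,e,d]((T ⋈[d=h] γ[h; MAX(c)→g](γ[c; MAX(b)→h](S)))) → 2
  π[d](π[h,g,e,d]((T ⋈[d=h] γ[h; MAX(c)→g](γ[c; MAX(b)→h](S))))) → 2

E1 and E2 produce the same multiset:
d
1
1

yes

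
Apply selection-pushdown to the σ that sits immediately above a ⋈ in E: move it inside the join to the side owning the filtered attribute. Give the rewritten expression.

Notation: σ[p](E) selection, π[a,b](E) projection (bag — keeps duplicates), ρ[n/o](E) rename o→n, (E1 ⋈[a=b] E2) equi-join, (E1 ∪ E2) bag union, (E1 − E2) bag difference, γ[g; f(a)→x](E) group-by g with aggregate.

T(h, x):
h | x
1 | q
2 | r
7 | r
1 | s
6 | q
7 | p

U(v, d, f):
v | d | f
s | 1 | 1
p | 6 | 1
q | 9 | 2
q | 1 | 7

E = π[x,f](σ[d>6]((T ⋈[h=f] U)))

σ filters on d, owned by the right side.
E' = π[x,f]((T ⋈[h=f] σ[d>6](U)))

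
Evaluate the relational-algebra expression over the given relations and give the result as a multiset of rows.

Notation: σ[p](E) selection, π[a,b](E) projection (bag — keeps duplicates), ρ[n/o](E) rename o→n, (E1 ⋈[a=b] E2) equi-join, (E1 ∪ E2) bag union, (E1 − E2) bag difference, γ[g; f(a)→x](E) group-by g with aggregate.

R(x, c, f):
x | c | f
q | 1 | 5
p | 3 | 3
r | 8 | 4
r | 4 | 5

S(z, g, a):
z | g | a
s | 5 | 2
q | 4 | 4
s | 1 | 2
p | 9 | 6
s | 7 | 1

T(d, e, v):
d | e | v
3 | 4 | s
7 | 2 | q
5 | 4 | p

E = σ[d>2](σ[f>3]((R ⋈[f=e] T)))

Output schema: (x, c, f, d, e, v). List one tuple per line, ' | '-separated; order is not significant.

Stepwise |·|:
  R → 4
  T → 3
  (R ⋈[f=e] T) → 2
  σ[f>3]((R ⋈[f=e] T)) → 2
  σ[d>2](σ[f>3]((R ⋈[f=e] T))) → 2

== RESULT ==
x | c | f | d | e | v
r | 8 | 4 | 3 | 4 | s
r | 8 | 4 | 5 | 4 | p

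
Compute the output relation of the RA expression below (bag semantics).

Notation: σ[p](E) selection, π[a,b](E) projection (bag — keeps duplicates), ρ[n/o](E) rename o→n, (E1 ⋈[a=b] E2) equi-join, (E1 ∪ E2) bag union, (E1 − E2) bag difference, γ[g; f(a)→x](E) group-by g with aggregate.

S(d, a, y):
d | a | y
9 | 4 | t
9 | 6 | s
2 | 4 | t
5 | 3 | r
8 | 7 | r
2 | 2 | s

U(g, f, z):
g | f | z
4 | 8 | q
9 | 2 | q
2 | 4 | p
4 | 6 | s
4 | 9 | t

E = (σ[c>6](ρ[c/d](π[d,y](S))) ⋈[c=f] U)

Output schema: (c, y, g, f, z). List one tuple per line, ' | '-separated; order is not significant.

Row counts bottom-up:
  S → 6
  π[d,y](S) → 6
  ρ[c/d](π[d,y](S)) → 6
  σ[c>6](ρ[c/d](π[d,y](S))) → 3
  U → 5
  (σ[c>6](ρ[c/d](π[d,y](S))) ⋈[c=f] U) → 3

== RESULT ==
c | y | g | f | z
8 | r | 4 | 8 | q
9 | s | 4 | 9 | t
9 | t | 4 | 9 | t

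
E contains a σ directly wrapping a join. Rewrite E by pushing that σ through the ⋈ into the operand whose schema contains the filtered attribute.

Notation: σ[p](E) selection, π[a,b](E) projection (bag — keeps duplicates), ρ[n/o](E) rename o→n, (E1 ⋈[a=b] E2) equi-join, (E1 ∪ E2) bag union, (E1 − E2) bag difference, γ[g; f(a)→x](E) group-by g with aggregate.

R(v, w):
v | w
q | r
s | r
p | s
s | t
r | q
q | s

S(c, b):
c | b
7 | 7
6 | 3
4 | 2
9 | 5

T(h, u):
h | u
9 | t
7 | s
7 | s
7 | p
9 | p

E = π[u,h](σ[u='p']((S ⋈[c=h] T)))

σ filters on u, owned by the right side.
E' = π[u,h]((S ⋈[c=h] σ[u='p'](T)))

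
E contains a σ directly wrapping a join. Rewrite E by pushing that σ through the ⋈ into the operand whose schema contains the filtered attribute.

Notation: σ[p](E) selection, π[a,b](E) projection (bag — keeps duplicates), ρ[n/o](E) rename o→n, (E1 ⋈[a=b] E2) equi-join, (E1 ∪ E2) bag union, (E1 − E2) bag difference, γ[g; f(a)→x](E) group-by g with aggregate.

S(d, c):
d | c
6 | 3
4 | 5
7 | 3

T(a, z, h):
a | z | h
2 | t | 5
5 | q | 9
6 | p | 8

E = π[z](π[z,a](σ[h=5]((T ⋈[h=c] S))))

σ filters on h, owned by the left side.
E' = π[z](π[z,a]((σ[h=5](T) ⋈[h=c] S)))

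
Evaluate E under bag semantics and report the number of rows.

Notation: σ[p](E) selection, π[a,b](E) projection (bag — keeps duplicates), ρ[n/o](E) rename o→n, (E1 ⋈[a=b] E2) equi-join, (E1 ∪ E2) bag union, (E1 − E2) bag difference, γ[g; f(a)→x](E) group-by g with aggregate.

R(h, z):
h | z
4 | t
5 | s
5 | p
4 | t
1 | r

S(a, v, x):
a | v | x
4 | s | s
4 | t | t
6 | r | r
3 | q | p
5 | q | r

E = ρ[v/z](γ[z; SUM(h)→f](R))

Per-node cardinality:
  R → 5
  γ[z; SUM(h)→f](R) → 4
  ρ[v/z](γ[z; SUM(h)→f](R)) → 4

|E| = 4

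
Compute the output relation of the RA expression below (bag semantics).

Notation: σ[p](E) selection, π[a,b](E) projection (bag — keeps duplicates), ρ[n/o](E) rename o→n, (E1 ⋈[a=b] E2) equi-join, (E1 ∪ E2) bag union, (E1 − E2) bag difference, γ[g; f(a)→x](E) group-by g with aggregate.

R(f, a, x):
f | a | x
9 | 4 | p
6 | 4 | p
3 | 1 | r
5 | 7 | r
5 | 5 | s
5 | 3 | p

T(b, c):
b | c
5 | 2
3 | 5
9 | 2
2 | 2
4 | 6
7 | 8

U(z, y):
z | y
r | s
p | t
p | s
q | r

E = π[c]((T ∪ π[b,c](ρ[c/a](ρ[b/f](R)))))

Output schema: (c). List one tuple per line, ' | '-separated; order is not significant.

Row counts bottom-up:
  T → 6
  R → 6
  ρ[b/f](R) → 6
  ρ[c/a](ρ[b/f](R)) → 6
  π[b,c](ρ[c/a](ρ[b/f](R))) → 6
  (T ∪ π[b,c](ρ[c/a](ρ[b/f](R)))) → 12
  π[c]((T ∪ π[b,c](ρ[c/a](ρ[b/f](R))))) → 12

== RESULT ==
c
1
2
2
2
3
4
4
5
5
6
7
8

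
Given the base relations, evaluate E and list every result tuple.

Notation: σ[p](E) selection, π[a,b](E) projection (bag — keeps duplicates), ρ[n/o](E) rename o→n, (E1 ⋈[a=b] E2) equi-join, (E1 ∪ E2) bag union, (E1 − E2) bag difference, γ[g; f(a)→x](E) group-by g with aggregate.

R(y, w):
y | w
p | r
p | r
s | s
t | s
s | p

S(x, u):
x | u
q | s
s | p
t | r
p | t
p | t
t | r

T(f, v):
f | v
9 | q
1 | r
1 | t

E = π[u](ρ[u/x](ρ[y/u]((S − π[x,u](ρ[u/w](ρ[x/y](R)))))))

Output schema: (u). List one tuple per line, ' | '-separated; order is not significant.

Stepwise |·|:
  S → 6
  R → 5
  ρ[x/y](R) → 5
  ρ[u/w](ρ[x/y](R)) → 5
  π[x,u](ρ[u/w](ρ[x/y](R))) → 5
  (S − π[x,u](ρ[u/w](ρ[x/y](R)))) → 5
  ρ[y/u]((S − π[x,u](ρ[u/w](ρ[x/y](R))))) → 5
  ρ[u/x](ρ[y/u]((S − π[x,u](ρ[u/w](ρ[x/y](R)))))) → 5
  π[u](ρ[u/x](ρ[y/u]((S − π[x,u](ρ[u/w](ρ[x/y](R))))))) → 5

== RESULT ==
u
p
p
q
t
t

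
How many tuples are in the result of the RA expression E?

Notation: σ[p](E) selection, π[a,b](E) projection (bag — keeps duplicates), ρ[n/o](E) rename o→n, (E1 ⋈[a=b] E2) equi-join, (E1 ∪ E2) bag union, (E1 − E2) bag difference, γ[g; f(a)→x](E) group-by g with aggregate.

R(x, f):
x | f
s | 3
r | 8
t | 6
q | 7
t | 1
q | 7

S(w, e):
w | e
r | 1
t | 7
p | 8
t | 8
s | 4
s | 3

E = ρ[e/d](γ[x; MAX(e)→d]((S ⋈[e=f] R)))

Per-node cardinality:
  S → 6
  R → 6
  (S ⋈[e=f] R) → 6
  γ[x; MAX(e)→d]((S ⋈[e=f] R)) → 4
  ρ[e/d](γ[x; MAX(e)→d]((S ⋈[e=f] R))) → 4

|E| = 4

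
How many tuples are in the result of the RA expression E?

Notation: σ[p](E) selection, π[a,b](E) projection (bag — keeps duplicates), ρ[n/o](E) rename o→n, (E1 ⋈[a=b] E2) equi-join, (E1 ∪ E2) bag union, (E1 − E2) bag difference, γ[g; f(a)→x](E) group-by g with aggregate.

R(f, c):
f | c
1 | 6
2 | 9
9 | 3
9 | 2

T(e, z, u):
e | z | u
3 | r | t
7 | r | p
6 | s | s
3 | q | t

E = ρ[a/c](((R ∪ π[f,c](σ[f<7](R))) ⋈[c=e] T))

Per-node cardinality:
  R → 4
  R → 4
  σ[f<7](R) → 2
  π[f,c](σ[f<7](R)) → 2
  (R ∪ π[f,c](σ[f<7](R))) → 6
  T → 4
  ((R ∪ π[f,c](σ[f<7](R))) ⋈[c=e] T) → 4
  ρ[a/c](((R ∪ π[f,c](σ[f<7](R))) ⋈[c=e] T)) → 4

|E| = 4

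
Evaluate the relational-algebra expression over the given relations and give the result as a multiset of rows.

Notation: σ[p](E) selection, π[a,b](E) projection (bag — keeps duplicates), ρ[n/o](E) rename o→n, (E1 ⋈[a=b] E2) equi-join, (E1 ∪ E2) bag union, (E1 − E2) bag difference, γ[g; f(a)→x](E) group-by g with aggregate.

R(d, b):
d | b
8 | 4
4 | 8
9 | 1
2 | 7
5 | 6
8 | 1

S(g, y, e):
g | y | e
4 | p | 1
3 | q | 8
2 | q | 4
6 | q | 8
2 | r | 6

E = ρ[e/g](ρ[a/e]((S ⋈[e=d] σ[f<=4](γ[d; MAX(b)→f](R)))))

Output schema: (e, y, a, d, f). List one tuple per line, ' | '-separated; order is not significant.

Subexpression sizes:
  S → 5
  R → 6
  γ[d; MAX(b)→f](R) → 5
  σ[f<=4](γ[d; MAX(b)→f](R)) → 2
  (S ⋈[e=d] σ[f<=4](γ[d; MAX(b)→f](R))) → 2
  ρ[a/e]((S ⋈[e=d] σ[f<=4](γ[d; MAX(b)→f](R)))) → 2
  ρ[e/g](ρ[a/e]((S ⋈[e=d] σ[f<=4](γ[d; MAX(b)→f](R))))) → 2

== RESULT ==
e | y | a | d | f
3 | q | 8 | 8 | 4
6 | q | 8 | 8 | 4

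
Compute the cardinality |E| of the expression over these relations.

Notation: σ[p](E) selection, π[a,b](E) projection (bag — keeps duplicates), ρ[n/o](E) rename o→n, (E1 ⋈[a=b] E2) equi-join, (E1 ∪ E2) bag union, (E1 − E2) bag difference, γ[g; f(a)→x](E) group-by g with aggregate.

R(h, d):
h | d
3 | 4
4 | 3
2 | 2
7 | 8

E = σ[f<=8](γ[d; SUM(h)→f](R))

Row counts bottom-up:
  R → 4
  γ[d; SUM(h)→f](R) → 4
  σ[f<=8](γ[d; SUM(h)→f](R)) → 4

|E| = 4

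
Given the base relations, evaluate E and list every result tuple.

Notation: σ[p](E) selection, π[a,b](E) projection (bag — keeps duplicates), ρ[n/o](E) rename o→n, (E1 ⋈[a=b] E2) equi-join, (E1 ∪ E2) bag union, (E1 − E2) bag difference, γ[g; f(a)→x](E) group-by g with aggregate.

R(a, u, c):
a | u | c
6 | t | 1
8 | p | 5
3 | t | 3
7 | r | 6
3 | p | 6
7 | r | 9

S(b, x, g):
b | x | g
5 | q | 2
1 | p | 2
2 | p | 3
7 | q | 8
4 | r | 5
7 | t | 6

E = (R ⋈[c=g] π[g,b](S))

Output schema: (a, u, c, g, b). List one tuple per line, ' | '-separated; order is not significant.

Subexpression sizes:
  R → 6
  S → 6
  π[g,b](S) → 6
  (R ⋈[c=g] π[g,b](S)) → 4

== RESULT ==
a | u | c | g | b
3 | p | 6 | 6 | 7
3 | t | 3 | 3 | 2
7 | r | 6 | 6 | 7
8 | p | 5 | 5 | 4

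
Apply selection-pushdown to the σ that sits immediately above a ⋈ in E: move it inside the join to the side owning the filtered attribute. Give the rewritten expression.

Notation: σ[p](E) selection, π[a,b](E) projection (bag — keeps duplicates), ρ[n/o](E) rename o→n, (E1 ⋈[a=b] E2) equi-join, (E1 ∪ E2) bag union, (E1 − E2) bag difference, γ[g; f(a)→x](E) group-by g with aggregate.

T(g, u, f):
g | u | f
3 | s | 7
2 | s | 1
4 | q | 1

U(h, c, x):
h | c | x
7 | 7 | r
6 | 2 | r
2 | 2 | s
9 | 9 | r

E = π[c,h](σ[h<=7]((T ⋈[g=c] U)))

σ filters on h, owned by the right side.
E' = π[c,h]((T ⋈[g=c] σ[h<=7](U)))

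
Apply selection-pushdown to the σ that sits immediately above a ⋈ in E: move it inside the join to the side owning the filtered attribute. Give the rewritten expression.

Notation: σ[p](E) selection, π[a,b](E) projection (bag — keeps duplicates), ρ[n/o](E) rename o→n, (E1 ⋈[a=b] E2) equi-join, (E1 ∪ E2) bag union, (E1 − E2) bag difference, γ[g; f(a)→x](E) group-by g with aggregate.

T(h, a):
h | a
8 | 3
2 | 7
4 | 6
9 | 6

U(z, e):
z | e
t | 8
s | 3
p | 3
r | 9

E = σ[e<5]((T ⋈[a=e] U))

σ filters on e, owned by the right side.
E' = (T ⋈[a=e] σ[e<5](U))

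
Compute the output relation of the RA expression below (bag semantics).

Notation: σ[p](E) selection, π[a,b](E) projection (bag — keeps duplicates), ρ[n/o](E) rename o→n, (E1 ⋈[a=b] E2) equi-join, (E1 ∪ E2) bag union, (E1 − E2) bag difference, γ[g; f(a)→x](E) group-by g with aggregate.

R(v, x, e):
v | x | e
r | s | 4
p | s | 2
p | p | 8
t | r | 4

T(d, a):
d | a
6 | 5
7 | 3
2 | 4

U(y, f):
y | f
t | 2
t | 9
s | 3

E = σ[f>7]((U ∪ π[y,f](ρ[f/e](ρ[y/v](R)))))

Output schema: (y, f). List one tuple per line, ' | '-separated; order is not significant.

Row counts bottom-up:
  U → 3
  R → 4
  ρ[y/v](R) → 4
  ρ[f/e](ρ[y/v](R)) → 4
  π[y,f](ρ[f/e](ρ[y/v](R))) → 4
  (U ∪ π[y,f](ρ[f/e](ρ[y/v](R)))) → 7
  σ[f>7]((U ∪ π[y,f](ρ[f/e](ρ[y/v](R))))) → 2

== RESULT ==
y | f
p | 8
t | 9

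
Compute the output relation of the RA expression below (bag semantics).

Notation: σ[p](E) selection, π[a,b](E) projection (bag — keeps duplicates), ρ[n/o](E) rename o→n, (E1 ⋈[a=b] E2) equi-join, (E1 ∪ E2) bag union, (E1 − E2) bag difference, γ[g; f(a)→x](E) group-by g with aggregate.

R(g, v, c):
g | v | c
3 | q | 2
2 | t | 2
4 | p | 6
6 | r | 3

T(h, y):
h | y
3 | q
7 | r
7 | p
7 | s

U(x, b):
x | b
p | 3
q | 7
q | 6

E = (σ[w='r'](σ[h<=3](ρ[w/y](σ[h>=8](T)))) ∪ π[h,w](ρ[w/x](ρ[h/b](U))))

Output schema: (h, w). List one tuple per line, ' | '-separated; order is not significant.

Per-node cardinality:
  T → 4
  σ[h>=8](T) → 0
  ρ[w/y](σ[h>=8](T)) → 0
  σ[h<=3](ρ[w/y](σ[h>=8](T))) → 0
  σ[w='r'](σ[h<=3](ρ[w/y](σ[h>=8](T)))) → 0
  U → 3
  ρ[h/b](U) → 3
  ρ[w/x](ρ[h/b](U)) → 3
  π[h,w](ρ[w/x](ρ[h/b](U))) → 3
  (σ[w='r'](σ[h<=3](ρ[w/y](σ[h>=8](T)))) ∪ π[h,w](ρ[w/x](ρ[h/b](U)))) → 3

== RESULT ==
h | w
3 | p
6 | q
7 | q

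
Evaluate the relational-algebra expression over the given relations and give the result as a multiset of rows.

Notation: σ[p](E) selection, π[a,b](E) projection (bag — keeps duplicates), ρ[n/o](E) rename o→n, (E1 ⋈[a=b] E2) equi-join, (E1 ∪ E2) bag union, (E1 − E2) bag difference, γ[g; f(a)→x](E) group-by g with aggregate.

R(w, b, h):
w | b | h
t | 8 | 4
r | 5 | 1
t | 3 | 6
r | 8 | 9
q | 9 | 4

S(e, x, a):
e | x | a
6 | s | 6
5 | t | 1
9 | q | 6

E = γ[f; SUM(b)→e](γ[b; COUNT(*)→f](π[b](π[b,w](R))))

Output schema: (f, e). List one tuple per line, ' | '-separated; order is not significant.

Subexpression sizes:
  R → 5
  π[b,w](R) → 5
  π[b](π[b,w](R)) → 5
  γ[b; COUNT(*)→f](π[b](π[b,w](R))) → 4
  γ[f; SUM(b)→e](γ[b; COUNT(*)→f](π[b](π[b,w](R)))) → 2

== RESULT ==
f | e
1 | 17
2 | 8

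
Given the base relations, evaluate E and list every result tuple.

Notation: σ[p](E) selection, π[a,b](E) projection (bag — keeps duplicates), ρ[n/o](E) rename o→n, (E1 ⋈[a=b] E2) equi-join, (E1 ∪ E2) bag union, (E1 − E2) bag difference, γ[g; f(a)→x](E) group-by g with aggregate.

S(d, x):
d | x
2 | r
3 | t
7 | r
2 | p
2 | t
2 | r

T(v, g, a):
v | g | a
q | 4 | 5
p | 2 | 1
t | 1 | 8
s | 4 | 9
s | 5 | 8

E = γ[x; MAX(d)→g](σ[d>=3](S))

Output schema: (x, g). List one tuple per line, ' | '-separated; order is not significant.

Row counts bottom-up:
  S → 6
  σ[d>=3](S) → 2
  γ[x; MAX(d)→g](σ[d>=3](S)) → 2

== RESULT ==
x | g
r | 7
t | 3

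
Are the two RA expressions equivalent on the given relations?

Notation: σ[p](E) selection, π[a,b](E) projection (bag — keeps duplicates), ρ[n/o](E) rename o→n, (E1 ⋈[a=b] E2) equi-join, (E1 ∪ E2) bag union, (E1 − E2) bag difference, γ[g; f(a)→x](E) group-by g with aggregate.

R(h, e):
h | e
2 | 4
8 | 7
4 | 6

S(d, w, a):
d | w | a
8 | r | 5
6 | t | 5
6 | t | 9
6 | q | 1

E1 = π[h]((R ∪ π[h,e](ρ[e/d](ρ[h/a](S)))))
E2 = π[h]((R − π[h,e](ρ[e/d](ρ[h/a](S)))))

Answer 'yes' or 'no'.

E1 subexpression sizes:
  R → 3
  S → 4
  ρ[h/a](S) → 4
  ρ[e/d](ρ[h/a](S)) → 4
  π[h,e](ρ[e/d](ρ[h/a](S))) → 4
  (R ∪ π[h,e](ρ[e/d](ρ[h/a](S)))) → 7
  π[h]((R ∪ π[h,e](ρ[e/d](ρ[h/a](S))))) → 7
E2 subexpression sizes:
  R → 3
  S → 4
  ρ[h/a](S) → 4
  ρ[e/d](ρ[h/a](S)) → 4
  π[h,e](ρ[e/d](ρ[h/a](S))) → 4
  (R − π[h,e](ρ[e/d](ρ[h/a](S)))) → 3
  π[h]((R − π[h,e](ρ[e/d](ρ[h/a](S))))) → 3

E1 result:
h
1
2
4
5
5
8
9
E2 result:
h
2
4
8
Witness: (5,) appears 2× in E1 but 0× in E2.

no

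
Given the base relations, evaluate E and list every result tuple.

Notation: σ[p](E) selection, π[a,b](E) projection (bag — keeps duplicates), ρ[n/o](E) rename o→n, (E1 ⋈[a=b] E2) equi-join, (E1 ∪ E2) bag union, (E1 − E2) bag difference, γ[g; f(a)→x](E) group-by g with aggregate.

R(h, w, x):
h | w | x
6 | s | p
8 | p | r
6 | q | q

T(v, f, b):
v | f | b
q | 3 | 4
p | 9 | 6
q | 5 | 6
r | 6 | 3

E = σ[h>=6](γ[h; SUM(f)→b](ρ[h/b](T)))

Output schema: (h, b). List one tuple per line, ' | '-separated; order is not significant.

Per-node cardinality:
  T → 4
  ρ[h/b](T) → 4
  γ[h; SUM(f)→b](ρ[h/b](T)) → 3
  σ[h>=6](γ[h; SUM(f)→b](ρ[h/b](T))) → 1

== RESULT ==
h | b
6 | 14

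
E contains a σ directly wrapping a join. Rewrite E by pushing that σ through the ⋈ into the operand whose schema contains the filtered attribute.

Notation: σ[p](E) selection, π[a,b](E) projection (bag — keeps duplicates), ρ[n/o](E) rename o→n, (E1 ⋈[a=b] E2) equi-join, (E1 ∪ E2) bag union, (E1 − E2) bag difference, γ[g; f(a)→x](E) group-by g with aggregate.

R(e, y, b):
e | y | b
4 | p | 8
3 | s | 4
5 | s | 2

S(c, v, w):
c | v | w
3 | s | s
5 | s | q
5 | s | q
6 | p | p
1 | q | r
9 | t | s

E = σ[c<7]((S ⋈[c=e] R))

σ filters on c, owned by the left side.
E' = (σ[c<7](S) ⋈[c=e] R)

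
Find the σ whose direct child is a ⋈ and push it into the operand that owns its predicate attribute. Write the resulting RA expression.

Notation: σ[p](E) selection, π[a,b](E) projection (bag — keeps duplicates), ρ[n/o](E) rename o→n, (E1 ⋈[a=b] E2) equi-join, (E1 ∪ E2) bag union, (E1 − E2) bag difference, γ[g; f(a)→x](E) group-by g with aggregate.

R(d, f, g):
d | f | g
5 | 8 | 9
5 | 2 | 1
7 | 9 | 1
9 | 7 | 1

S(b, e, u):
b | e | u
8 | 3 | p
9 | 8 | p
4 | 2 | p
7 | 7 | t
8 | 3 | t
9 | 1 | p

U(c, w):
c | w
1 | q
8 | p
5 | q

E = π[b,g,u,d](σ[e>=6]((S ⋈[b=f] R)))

σ filters on e, owned by the left side.
E' = π[b,g,u,d]((σ[e>=6](S) ⋈[b=f] R))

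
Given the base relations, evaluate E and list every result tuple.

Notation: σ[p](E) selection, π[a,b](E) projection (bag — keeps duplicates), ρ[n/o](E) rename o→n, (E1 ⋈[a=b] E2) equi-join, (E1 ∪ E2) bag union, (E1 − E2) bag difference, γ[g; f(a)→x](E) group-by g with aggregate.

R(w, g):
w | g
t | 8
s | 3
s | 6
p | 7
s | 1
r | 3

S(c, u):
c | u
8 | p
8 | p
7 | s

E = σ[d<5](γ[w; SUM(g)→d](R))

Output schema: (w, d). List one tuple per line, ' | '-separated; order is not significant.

Subexpression sizes:
  R → 6
  γ[w; SUM(g)→d](R) → 4
  σ[d<5](γ[w; SUM(g)→d](R)) → 1

== RESULT ==
w | d
r | 3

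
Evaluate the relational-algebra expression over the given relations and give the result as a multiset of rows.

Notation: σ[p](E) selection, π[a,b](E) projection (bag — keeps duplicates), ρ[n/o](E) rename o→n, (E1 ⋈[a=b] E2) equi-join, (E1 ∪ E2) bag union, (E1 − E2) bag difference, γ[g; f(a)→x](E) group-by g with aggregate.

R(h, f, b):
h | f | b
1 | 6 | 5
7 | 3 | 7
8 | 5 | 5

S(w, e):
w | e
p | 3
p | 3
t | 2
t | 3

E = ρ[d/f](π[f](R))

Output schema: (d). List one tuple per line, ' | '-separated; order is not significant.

Per-node cardinality:
  R → 3
  π[f](R) → 3
  ρ[d/f](π[f](R)) → 3

== RESULT ==
d
3
5
6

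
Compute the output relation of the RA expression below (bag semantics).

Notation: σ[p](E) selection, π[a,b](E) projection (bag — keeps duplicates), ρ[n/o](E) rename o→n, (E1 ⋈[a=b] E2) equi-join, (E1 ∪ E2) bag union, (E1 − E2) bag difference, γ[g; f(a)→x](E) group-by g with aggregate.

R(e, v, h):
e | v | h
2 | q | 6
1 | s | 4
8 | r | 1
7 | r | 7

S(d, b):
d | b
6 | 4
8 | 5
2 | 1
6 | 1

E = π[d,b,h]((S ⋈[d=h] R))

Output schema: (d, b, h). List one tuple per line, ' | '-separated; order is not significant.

Stepwise |·|:
  S → 4
  R → 4
  (S ⋈[d=h] R) → 2
  π[d,b,h]((S ⋈[d=h] R)) → 2

== RESULT ==
d | b | h
6 | 1 | 6
6 | 4 | 6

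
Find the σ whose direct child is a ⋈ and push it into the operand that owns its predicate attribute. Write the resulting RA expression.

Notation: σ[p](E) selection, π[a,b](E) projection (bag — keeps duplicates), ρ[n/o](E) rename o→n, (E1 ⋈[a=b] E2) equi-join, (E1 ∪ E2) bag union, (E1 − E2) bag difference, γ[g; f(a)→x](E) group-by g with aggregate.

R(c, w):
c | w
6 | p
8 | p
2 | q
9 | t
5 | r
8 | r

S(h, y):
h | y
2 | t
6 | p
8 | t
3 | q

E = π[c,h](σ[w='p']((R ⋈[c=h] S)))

σ filters on w, owned by the left side.
E' = π[c,h]((σ[w='p'](R) ⋈[c=h] S))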